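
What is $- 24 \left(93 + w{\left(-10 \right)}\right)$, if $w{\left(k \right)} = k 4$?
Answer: $-1272$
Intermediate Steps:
$w{\left(k \right)} = 4 k$
$- 24 \left(93 + w{\left(-10 \right)}\right) = - 24 \left(93 + 4 \left(-10\right)\right) = - 24 \left(93 - 40\right) = \left(-24\right) 53 = -1272$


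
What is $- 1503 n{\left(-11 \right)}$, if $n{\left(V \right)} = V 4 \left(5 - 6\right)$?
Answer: $-66132$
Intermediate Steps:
$n{\left(V \right)} = - 4 V$ ($n{\left(V \right)} = 4 V \left(5 - 6\right) = 4 V \left(-1\right) = - 4 V$)
$- 1503 n{\left(-11 \right)} = - 1503 \left(\left(-4\right) \left(-11\right)\right) = \left(-1503\right) 44 = -66132$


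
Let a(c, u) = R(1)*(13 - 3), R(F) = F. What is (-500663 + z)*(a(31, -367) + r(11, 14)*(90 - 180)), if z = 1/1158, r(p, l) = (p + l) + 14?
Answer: 1014593567750/579 ≈ 1.7523e+9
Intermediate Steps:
r(p, l) = 14 + l + p (r(p, l) = (l + p) + 14 = 14 + l + p)
a(c, u) = 10 (a(c, u) = 1*(13 - 3) = 1*10 = 10)
z = 1/1158 ≈ 0.00086356
(-500663 + z)*(a(31, -367) + r(11, 14)*(90 - 180)) = (-500663 + 1/1158)*(10 + (14 + 14 + 11)*(90 - 180)) = -579767753*(10 + 39*(-90))/1158 = -579767753*(10 - 3510)/1158 = -579767753/1158*(-3500) = 1014593567750/579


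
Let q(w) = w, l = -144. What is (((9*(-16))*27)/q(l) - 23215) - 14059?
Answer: -37247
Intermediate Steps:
(((9*(-16))*27)/q(l) - 23215) - 14059 = (((9*(-16))*27)/(-144) - 23215) - 14059 = (-144*27*(-1/144) - 23215) - 14059 = (-3888*(-1/144) - 23215) - 14059 = (27 - 23215) - 14059 = -23188 - 14059 = -37247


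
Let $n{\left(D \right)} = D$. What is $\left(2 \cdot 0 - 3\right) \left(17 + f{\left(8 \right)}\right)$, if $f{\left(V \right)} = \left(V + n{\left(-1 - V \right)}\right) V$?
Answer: $-27$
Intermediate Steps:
$f{\left(V \right)} = - V$ ($f{\left(V \right)} = \left(V - \left(1 + V\right)\right) V = - V$)
$\left(2 \cdot 0 - 3\right) \left(17 + f{\left(8 \right)}\right) = \left(2 \cdot 0 - 3\right) \left(17 - 8\right) = \left(0 - 3\right) \left(17 - 8\right) = \left(-3\right) 9 = -27$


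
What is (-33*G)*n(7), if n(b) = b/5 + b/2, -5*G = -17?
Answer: -27489/50 ≈ -549.78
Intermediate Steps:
G = 17/5 (G = -⅕*(-17) = 17/5 ≈ 3.4000)
n(b) = 7*b/10 (n(b) = b*(⅕) + b*(½) = b/5 + b/2 = 7*b/10)
(-33*G)*n(7) = (-33*17/5)*((7/10)*7) = -561/5*49/10 = -27489/50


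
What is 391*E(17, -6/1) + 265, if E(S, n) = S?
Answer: 6912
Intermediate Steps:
391*E(17, -6/1) + 265 = 391*17 + 265 = 6647 + 265 = 6912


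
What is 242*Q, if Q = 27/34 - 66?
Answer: -268257/17 ≈ -15780.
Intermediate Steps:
Q = -2217/34 (Q = 27*(1/34) - 66 = 27/34 - 66 = -2217/34 ≈ -65.206)
242*Q = 242*(-2217/34) = -268257/17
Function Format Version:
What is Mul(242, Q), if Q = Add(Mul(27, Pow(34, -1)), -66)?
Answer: Rational(-268257, 17) ≈ -15780.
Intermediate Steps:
Q = Rational(-2217, 34) (Q = Add(Mul(27, Rational(1, 34)), -66) = Add(Rational(27, 34), -66) = Rational(-2217, 34) ≈ -65.206)
Mul(242, Q) = Mul(242, Rational(-2217, 34)) = Rational(-268257, 17)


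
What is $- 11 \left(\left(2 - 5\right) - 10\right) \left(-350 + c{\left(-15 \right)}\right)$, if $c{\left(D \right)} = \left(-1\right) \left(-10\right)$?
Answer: $-48620$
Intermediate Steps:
$c{\left(D \right)} = 10$
$- 11 \left(\left(2 - 5\right) - 10\right) \left(-350 + c{\left(-15 \right)}\right) = - 11 \left(\left(2 - 5\right) - 10\right) \left(-350 + 10\right) = - 11 \left(\left(2 - 5\right) - 10\right) \left(-340\right) = - 11 \left(-3 - 10\right) \left(-340\right) = \left(-11\right) \left(-13\right) \left(-340\right) = 143 \left(-340\right) = -48620$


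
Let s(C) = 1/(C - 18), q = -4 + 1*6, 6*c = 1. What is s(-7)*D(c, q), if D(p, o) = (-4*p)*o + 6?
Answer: -14/75 ≈ -0.18667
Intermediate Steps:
c = 1/6 (c = (1/6)*1 = 1/6 ≈ 0.16667)
q = 2 (q = -4 + 6 = 2)
D(p, o) = 6 - 4*o*p (D(p, o) = -4*o*p + 6 = 6 - 4*o*p)
s(C) = 1/(-18 + C)
s(-7)*D(c, q) = (6 - 4*2*1/6)/(-18 - 7) = (6 - 4/3)/(-25) = -1/25*14/3 = -14/75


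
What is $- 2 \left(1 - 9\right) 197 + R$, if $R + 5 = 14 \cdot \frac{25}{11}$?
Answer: $\frac{34967}{11} \approx 3178.8$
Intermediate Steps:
$R = \frac{295}{11}$ ($R = -5 + 14 \cdot \frac{25}{11} = -5 + \frac{350}{11} = \frac{295}{11} \approx 26.818$)
$- 2 \left(1 - 9\right) 197 + R = - 2 \left(1 - 9\right) 197 + \frac{295}{11} = \left(-2\right) \left(-8\right) 197 + \frac{295}{11} = 16 \cdot 197 + \frac{295}{11} = 3152 + \frac{295}{11} = \frac{34967}{11}$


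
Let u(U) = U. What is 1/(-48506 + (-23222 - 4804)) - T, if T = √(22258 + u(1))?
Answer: -1/76532 - √22259 ≈ -149.19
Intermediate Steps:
T = √22259 (T = √(22258 + 1) = √22259 ≈ 149.19)
1/(-48506 + (-23222 - 4804)) - T = 1/(-48506 + (-23222 - 4804)) - √22259 = 1/(-48506 - 28026) - √22259 = 1/(-76532) - √22259 = -1/76532 - √22259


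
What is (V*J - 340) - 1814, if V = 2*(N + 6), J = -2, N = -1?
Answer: -2174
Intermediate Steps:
V = 10 (V = 2*(-1 + 6) = 2*5 = 10)
(V*J - 340) - 1814 = (10*(-2) - 340) - 1814 = (-20 - 340) - 1814 = -360 - 1814 = -2174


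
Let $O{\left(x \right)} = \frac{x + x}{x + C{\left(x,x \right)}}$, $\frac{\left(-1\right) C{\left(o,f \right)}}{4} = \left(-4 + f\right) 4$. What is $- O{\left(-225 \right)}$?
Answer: $\frac{450}{3439} \approx 0.13085$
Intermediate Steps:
$C{\left(o,f \right)} = 64 - 16 f$ ($C{\left(o,f \right)} = - 4 \left(-4 + f\right) 4 = - 4 \left(-16 + 4 f\right) = 64 - 16 f$)
$O{\left(x \right)} = \frac{2 x}{64 - 15 x}$ ($O{\left(x \right)} = \frac{x + x}{x - \left(-64 + 16 x\right)} = \frac{2 x}{64 - 15 x}$)
$- O{\left(-225 \right)} = - \frac{\left(-2\right) \left(-225\right)}{-64 + 15 \left(-225\right)} = - \frac{\left(-2\right) \left(-225\right)}{-64 - 3375} = - \frac{\left(-2\right) \left(-225\right)}{-3439} = - \frac{\left(-2\right) \left(-225\right) \left(-1\right)}{3439} = \left(-1\right) \left(- \frac{450}{3439}\right) = \frac{450}{3439}$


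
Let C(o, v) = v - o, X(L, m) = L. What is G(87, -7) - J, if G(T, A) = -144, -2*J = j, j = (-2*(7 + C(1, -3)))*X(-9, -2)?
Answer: -117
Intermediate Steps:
j = 54 (j = -2*(7 + (-3 - 1*1))*(-9) = -2*(7 + (-3 - 1))*(-9) = -2*(7 - 4)*(-9) = -2*3*(-9) = -6*(-9) = 54)
J = -27 (J = -1/2*54 = -27)
G(87, -7) - J = -144 - 1*(-27) = -144 + 27 = -117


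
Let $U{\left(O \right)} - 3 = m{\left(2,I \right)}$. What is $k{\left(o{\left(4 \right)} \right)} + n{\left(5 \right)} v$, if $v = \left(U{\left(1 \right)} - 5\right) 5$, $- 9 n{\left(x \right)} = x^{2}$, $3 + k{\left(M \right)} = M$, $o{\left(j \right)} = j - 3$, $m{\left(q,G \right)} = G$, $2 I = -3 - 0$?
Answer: $\frac{839}{18} \approx 46.611$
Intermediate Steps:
$I = - \frac{3}{2}$ ($I = \frac{-3 - 0}{2} = \frac{-3 + 0}{2} = \frac{1}{2} \left(-3\right) = - \frac{3}{2} \approx -1.5$)
$o{\left(j \right)} = -3 + j$ ($o{\left(j \right)} = j - 3 = -3 + j$)
$k{\left(M \right)} = -3 + M$
$U{\left(O \right)} = \frac{3}{2}$ ($U{\left(O \right)} = 3 - \frac{3}{2} = \frac{3}{2}$)
$n{\left(x \right)} = - \frac{x^{2}}{9}$
$v = - \frac{35}{2}$ ($v = \left(\frac{3}{2} - 5\right) 5 = \left(- \frac{7}{2}\right) 5 = - \frac{35}{2} \approx -17.5$)
$k{\left(o{\left(4 \right)} \right)} + n{\left(5 \right)} v = \left(-3 + \left(-3 + 4\right)\right) + - \frac{5^{2}}{9} \left(- \frac{35}{2}\right) = \left(-3 + 1\right) + \left(- \frac{1}{9}\right) 25 \left(- \frac{35}{2}\right) = -2 - - \frac{875}{18} = -2 + \frac{875}{18} = \frac{839}{18}$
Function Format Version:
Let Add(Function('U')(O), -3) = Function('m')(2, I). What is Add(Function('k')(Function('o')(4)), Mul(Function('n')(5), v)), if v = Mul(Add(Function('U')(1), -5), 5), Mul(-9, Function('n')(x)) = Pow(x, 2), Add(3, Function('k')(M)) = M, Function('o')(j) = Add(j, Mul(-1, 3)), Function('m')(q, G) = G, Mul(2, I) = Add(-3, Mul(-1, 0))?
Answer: Rational(839, 18) ≈ 46.611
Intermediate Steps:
I = Rational(-3, 2) (I = Mul(Rational(1, 2), Add(-3, Mul(-1, 0))) = Mul(Rational(1, 2), Add(-3, 0)) = Mul(Rational(1, 2), -3) = Rational(-3, 2) ≈ -1.5000)
Function('o')(j) = Add(-3, j) (Function('o')(j) = Add(j, -3) = Add(-3, j))
Function('k')(M) = Add(-3, M)
Function('U')(O) = Rational(3, 2) (Function('U')(O) = Add(3, Rational(-3, 2)) = Rational(3, 2))
Function('n')(x) = Mul(Rational(-1, 9), Pow(x, 2))
v = Rational(-35, 2) (v = Mul(Add(Rational(3, 2), -5), 5) = Mul(Rational(-7, 2), 5) = Rational(-35, 2) ≈ -17.500)
Add(Function('k')(Function('o')(4)), Mul(Function('n')(5), v)) = Add(Add(-3, Add(-3, 4)), Mul(Mul(Rational(-1, 9), Pow(5, 2)), Rational(-35, 2))) = Add(Add(-3, 1), Mul(Mul(Rational(-1, 9), 25), Rational(-35, 2))) = Add(-2, Mul(Rational(-25, 9), Rational(-35, 2))) = Add(-2, Rational(875, 18)) = Rational(839, 18)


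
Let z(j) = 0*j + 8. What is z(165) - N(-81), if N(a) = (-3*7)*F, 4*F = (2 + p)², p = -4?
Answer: 29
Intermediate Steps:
F = 1 (F = (2 - 4)²/4 = (¼)*(-2)² = (¼)*4 = 1)
z(j) = 8 (z(j) = 0 + 8 = 8)
N(a) = -21 (N(a) = -3*7*1 = -21*1 = -21)
z(165) - N(-81) = 8 - 1*(-21) = 8 + 21 = 29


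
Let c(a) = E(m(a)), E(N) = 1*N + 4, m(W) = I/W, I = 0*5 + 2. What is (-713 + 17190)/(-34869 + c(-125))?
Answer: -2059625/4358127 ≈ -0.47259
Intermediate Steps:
I = 2 (I = 0 + 2 = 2)
m(W) = 2/W
E(N) = 4 + N (E(N) = N + 4 = 4 + N)
c(a) = 4 + 2/a
(-713 + 17190)/(-34869 + c(-125)) = (-713 + 17190)/(-34869 + (4 + 2/(-125))) = 16477/(-34869 + (4 + 2*(-1/125))) = 16477/(-34869 + (4 - 2/125)) = 16477/(-34869 + 498/125) = 16477/(-4358127/125) = 16477*(-125/4358127) = -2059625/4358127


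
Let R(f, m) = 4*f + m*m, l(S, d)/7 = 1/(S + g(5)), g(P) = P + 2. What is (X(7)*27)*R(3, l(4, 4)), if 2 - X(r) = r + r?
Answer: -486324/121 ≈ -4019.2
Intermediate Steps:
g(P) = 2 + P
X(r) = 2 - 2*r (X(r) = 2 - (r + r) = 2 - 2*r)
l(S, d) = 7/(7 + S) (l(S, d) = 7/(S + (2 + 5)) = 7/(S + 7) = 7/(7 + S))
R(f, m) = m**2 + 4*f (R(f, m) = 4*f + m**2 = m**2 + 4*f)
(X(7)*27)*R(3, l(4, 4)) = ((2 - 2*7)*27)*((7/(7 + 4))**2 + 4*3) = ((2 - 14)*27)*((7/11)**2 + 12) = (-12*27)*((7*(1/11))**2 + 12) = -324*((7/11)**2 + 12) = -324*(49/121 + 12) = -324*1501/121 = -486324/121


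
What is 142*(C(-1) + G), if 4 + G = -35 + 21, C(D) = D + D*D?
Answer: -2556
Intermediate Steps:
C(D) = D + D**2
G = -18 (G = -4 + (-35 + 21) = -4 - 14 = -18)
142*(C(-1) + G) = 142*(-(1 - 1) - 18) = 142*(-1*0 - 18) = 142*(0 - 18) = 142*(-18) = -2556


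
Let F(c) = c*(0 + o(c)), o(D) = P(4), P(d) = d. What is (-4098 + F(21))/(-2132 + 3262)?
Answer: -2007/565 ≈ -3.5522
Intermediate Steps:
o(D) = 4
F(c) = 4*c (F(c) = c*(0 + 4) = c*4 = 4*c)
(-4098 + F(21))/(-2132 + 3262) = (-4098 + 4*21)/(-2132 + 3262) = (-4098 + 84)/1130 = -4014*1/1130 = -2007/565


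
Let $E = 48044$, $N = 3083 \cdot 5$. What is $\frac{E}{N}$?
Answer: $\frac{48044}{15415} \approx 3.1167$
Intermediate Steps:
$N = 15415$
$\frac{E}{N} = \frac{48044}{15415}$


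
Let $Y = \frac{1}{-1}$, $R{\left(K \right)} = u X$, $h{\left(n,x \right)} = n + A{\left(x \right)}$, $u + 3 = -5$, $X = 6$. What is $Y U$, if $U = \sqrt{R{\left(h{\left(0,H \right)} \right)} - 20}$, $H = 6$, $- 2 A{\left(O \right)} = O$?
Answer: $- 2 i \sqrt{17} \approx - 8.2462 i$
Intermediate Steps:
$A{\left(O \right)} = - \frac{O}{2}$
$u = -8$ ($u = -3 - 5 = -8$)
$h{\left(n,x \right)} = n - \frac{x}{2}$
$R{\left(K \right)} = -48$ ($R{\left(K \right)} = \left(-8\right) 6 = -48$)
$Y = -1$
$U = 2 i \sqrt{17}$ ($U = \sqrt{-48 - 20} = \sqrt{-68} = 2 i \sqrt{17} \approx 8.2462 i$)
$Y U = - 2 i \sqrt{17}$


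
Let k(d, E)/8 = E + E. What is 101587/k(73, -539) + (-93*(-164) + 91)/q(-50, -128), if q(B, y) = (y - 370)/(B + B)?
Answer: 6590606437/2147376 ≈ 3069.1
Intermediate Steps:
k(d, E) = 16*E (k(d, E) = 8*(E + E) = 8*(2*E) = 16*E)
q(B, y) = (-370 + y)/(2*B) (q(B, y) = (-370 + y)/((2*B)) = (-370 + y)*(1/(2*B)) = (-370 + y)/(2*B))
101587/k(73, -539) + (-93*(-164) + 91)/q(-50, -128) = 101587/((16*(-539))) + (-93*(-164) + 91)/(((½)*(-370 - 128)/(-50))) = 101587/(-8624) + (15252 + 91)/(((½)*(-1/50)*(-498))) = 101587*(-1/8624) + 15343/(249/50) = -101587/8624 + 15343*(50/249) = -101587/8624 + 767150/249 = 6590606437/2147376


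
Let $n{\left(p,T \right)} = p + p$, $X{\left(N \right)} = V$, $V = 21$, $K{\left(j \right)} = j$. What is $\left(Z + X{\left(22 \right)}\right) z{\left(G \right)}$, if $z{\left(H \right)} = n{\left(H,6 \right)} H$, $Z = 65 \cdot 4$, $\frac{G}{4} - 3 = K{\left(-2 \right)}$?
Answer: $8992$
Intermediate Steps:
$G = 4$ ($G = 12 + 4 \left(-2\right) = 12 - 8 = 4$)
$Z = 260$
$X{\left(N \right)} = 21$
$n{\left(p,T \right)} = 2 p$
$z{\left(H \right)} = 2 H^{2}$ ($z{\left(H \right)} = 2 H H = 2 H^{2}$)
$\left(Z + X{\left(22 \right)}\right) z{\left(G \right)} = \left(260 + 21\right) 2 \cdot 4^{2} = 281 \cdot 2 \cdot 16 = 281 \cdot 32 = 8992$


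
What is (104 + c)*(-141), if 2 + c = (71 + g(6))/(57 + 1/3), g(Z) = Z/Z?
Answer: -626040/43 ≈ -14559.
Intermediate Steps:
g(Z) = 1
c = -32/43 (c = -2 + (71 + 1)/(57 + 1/3) = -2 + 72/(57 + 1/3) = -2 + 72/(172/3) = -2 + 72*(3/172) = -2 + 54/43 = -32/43 ≈ -0.74419)
(104 + c)*(-141) = (104 - 32/43)*(-141) = (4440/43)*(-141) = -626040/43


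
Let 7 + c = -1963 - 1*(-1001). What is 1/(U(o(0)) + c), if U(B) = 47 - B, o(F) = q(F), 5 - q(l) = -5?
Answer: -1/932 ≈ -0.0010730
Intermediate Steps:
q(l) = 10 (q(l) = 5 - 1*(-5) = 5 + 5 = 10)
o(F) = 10
c = -969 (c = -7 + (-1963 - 1*(-1001)) = -7 + (-1963 + 1001) = -7 - 962 = -969)
1/(U(o(0)) + c) = 1/((47 - 1*10) - 969) = 1/((47 - 10) - 969) = 1/(37 - 969) = 1/(-932) = -1/932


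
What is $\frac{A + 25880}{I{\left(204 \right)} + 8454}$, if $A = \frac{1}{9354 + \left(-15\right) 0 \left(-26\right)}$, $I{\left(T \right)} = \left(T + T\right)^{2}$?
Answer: $\frac{242081521}{1636182972} \approx 0.14795$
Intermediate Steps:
$I{\left(T \right)} = 4 T^{2}$ ($I{\left(T \right)} = \left(2 T\right)^{2} = 4 T^{2}$)
$A = \frac{1}{9354}$ ($A = \frac{1}{9354 + 0 \left(-26\right)} = \frac{1}{9354 + 0} = \frac{1}{9354} \approx 0.00010691$)
$\frac{A + 25880}{I{\left(204 \right)} + 8454} = \frac{\frac{1}{9354} + 25880}{4 \cdot 204^{2} + 8454} = \frac{242081521}{9354 \left(4 \cdot 41616 + 8454\right)} = \frac{242081521}{9354 \left(166464 + 8454\right)} = \frac{242081521}{9354 \cdot 174918} = \frac{242081521}{9354} \cdot \frac{1}{174918} = \frac{242081521}{1636182972}$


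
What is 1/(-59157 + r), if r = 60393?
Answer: 1/1236 ≈ 0.00080906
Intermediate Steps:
1/(-59157 + r) = 1/(-59157 + 60393) = 1/1236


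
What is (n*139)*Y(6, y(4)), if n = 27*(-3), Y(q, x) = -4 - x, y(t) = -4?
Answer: 0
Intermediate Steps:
n = -81
(n*139)*Y(6, y(4)) = (-81*139)*(-4 - 1*(-4)) = -11259*(-4 + 4) = -11259*0 = 0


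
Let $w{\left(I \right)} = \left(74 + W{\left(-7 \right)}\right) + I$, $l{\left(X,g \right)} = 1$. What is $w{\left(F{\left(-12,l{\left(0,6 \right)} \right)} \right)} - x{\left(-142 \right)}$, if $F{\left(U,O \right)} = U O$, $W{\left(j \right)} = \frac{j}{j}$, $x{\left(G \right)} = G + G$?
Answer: $347$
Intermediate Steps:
$x{\left(G \right)} = 2 G$
$W{\left(j \right)} = 1$
$F{\left(U,O \right)} = O U$
$w{\left(I \right)} = 75 + I$ ($w{\left(I \right)} = \left(74 + 1\right) + I = 75 + I$)
$w{\left(F{\left(-12,l{\left(0,6 \right)} \right)} \right)} - x{\left(-142 \right)} = \left(75 + 1 \left(-12\right)\right) - 2 \left(-142\right) = \left(75 - 12\right) - -284 = 63 + 284 = 347$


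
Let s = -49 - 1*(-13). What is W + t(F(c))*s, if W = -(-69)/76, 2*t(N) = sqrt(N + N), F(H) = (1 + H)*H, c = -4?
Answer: 69/76 - 36*sqrt(6) ≈ -87.274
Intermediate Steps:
F(H) = H*(1 + H)
s = -36 (s = -49 + 13 = -36)
t(N) = sqrt(2)*sqrt(N)/2 (t(N) = sqrt(N + N)/2 = sqrt(2*N)/2 = (sqrt(2)*sqrt(N))/2 = sqrt(2)*sqrt(N)/2)
W = 69/76 (W = -(-69)/76 = -1*(-69/76) = 69/76 ≈ 0.90790)
W + t(F(c))*s = 69/76 + (sqrt(2)*sqrt(-4*(1 - 4))/2)*(-36) = 69/76 + (sqrt(2)*sqrt(-4*(-3))/2)*(-36) = 69/76 + (sqrt(2)*sqrt(12)/2)*(-36) = 69/76 + (sqrt(2)*(2*sqrt(3))/2)*(-36) = 69/76 + sqrt(6)*(-36) = 69/76 - 36*sqrt(6)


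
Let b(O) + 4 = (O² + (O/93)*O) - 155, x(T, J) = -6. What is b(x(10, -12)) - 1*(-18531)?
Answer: 570660/31 ≈ 18408.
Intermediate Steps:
b(O) = -159 + 94*O²/93 (b(O) = -4 + ((O² + (O/93)*O) - 155) = -4 + ((O² + O²/93) - 155) = -4 + (94*O²/93 - 155) = -4 + (-155 + 94*O²/93) = -159 + 94*O²/93)
b(x(10, -12)) - 1*(-18531) = (-159 + (94/93)*(-6)²) - 1*(-18531) = (-159 + (94/93)*36) + 18531 = (-159 + 1128/31) + 18531 = -3801/31 + 18531 = 570660/31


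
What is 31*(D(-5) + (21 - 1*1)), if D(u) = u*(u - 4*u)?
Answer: -1705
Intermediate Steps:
D(u) = -3*u² (D(u) = u*(-3*u) = -3*u²)
31*(D(-5) + (21 - 1*1)) = 31*(-3*(-5)² + (21 - 1*1)) = 31*(-3*25 + (21 - 1)) = 31*(-75 + 20) = 31*(-55) = -1705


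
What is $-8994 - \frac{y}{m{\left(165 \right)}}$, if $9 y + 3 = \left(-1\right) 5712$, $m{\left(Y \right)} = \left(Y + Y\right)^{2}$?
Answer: $- \frac{195889193}{21780} \approx -8994.0$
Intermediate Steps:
$m{\left(Y \right)} = 4 Y^{2}$ ($m{\left(Y \right)} = \left(2 Y\right)^{2} = 4 Y^{2}$)
$y = -635$ ($y = - \frac{1}{3} + \frac{\left(-1\right) 5712}{9} = - \frac{1}{3} + \frac{1}{9} \left(-5712\right) = - \frac{1}{3} - \frac{1904}{3} = -635$)
$-8994 - \frac{y}{m{\left(165 \right)}} = -8994 - - \frac{635}{4 \cdot 165^{2}} = -8994 - - \frac{635}{4 \cdot 27225} = -8994 - - \frac{635}{108900} = -8994 - \left(-635\right) \frac{1}{108900} = -8994 - - \frac{127}{21780} = -8994 + \frac{127}{21780} = - \frac{195889193}{21780}$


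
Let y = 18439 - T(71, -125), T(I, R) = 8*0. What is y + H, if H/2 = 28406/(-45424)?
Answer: 209379081/11356 ≈ 18438.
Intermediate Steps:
T(I, R) = 0
H = -14203/11356 (H = 2*(28406/(-45424)) = 2*(28406*(-1/45424)) = 2*(-14203/22712) = -14203/11356 ≈ -1.2507)
y = 18439 (y = 18439 - 1*0 = 18439 + 0 = 18439)
y + H = 18439 - 14203/11356 = 209379081/11356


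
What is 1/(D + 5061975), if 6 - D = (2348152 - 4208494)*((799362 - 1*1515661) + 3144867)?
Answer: 1/4517972112237 ≈ 2.2134e-13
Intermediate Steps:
D = 4517967050262 (D = 6 - (2348152 - 4208494)*((799362 - 1*1515661) + 3144867) = 6 - (-1860342)*((799362 - 1515661) + 3144867) = 6 - (-1860342)*(-716299 + 3144867) = 6 - (-1860342)*2428568 = 6 - 1*(-4517967050256) = 6 + 4517967050256 = 4517967050262)
1/(D + 5061975) = 1/(4517967050262 + 5061975) = 1/4517972112237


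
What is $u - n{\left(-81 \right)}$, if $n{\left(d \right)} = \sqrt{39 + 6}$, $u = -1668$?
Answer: $-1668 - 3 \sqrt{5} \approx -1674.7$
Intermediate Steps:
$n{\left(d \right)} = 3 \sqrt{5}$ ($n{\left(d \right)} = \sqrt{45} = 3 \sqrt{5}$)
$u - n{\left(-81 \right)} = -1668 - 3 \sqrt{5}$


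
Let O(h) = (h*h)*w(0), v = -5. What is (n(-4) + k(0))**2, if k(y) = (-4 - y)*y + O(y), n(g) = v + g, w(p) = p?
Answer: 81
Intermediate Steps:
O(h) = 0 (O(h) = (h*h)*0 = h**2*0 = 0)
n(g) = -5 + g
k(y) = y*(-4 - y) (k(y) = (-4 - y)*y + 0 = y*(-4 - y) + 0 = y*(-4 - y))
(n(-4) + k(0))**2 = ((-5 - 4) + 0*(-4 - 1*0))**2 = (-9 + 0*(-4 + 0))**2 = (-9 + 0*(-4))**2 = (-9 + 0)**2 = (-9)**2 = 81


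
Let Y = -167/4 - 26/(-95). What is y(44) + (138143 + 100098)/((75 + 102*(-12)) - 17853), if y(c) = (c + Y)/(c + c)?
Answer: -3974278061/317713440 ≈ -12.509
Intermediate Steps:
Y = -15761/380 (Y = -167*¼ - 26*(-1/95) = -167/4 + 26/95 = -15761/380 ≈ -41.476)
y(c) = (-15761/380 + c)/(2*c) (y(c) = (c - 15761/380)/(c + c) = (-15761/380 + c)/((2*c)) = (-15761/380 + c)*(1/(2*c)) = (-15761/380 + c)/(2*c))
y(44) + (138143 + 100098)/((75 + 102*(-12)) - 17853) = (1/760)*(-15761 + 380*44)/44 + (138143 + 100098)/((75 + 102*(-12)) - 17853) = (1/760)*(1/44)*(-15761 + 16720) + 238241/((75 - 1224) - 17853) = (1/760)*(1/44)*959 + 238241/(-1149 - 17853) = 959/33440 + 238241/(-19002) = 959/33440 + 238241*(-1/19002) = 959/33440 - 238241/19002 = -3974278061/317713440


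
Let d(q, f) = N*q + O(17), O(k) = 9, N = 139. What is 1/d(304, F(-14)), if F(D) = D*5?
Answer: 1/42265 ≈ 2.3660e-5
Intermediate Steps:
F(D) = 5*D
d(q, f) = 9 + 139*q (d(q, f) = 139*q + 9 = 9 + 139*q)
1/d(304, F(-14)) = 1/(9 + 139*304) = 1/(9 + 42256) = 1/42265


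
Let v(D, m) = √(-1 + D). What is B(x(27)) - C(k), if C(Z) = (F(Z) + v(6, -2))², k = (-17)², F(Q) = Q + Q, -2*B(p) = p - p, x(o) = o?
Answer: -(578 + √5)² ≈ -3.3667e+5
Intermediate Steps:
B(p) = 0 (B(p) = -(p - p)/2 = -½*0 = 0)
F(Q) = 2*Q
k = 289
C(Z) = (√5 + 2*Z)² (C(Z) = (2*Z + √(-1 + 6))² = (2*Z + √5)² = (√5 + 2*Z)²)
B(x(27)) - C(k) = 0 - (√5 + 2*289)² = 0 - (√5 + 578)² = 0 - (578 + √5)² = -(578 + √5)²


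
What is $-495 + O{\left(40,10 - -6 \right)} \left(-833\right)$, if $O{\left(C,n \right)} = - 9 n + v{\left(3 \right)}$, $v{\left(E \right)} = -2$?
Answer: $121123$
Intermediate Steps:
$O{\left(C,n \right)} = -2 - 9 n$ ($O{\left(C,n \right)} = - 9 n - 2 = -2 - 9 n$)
$-495 + O{\left(40,10 - -6 \right)} \left(-833\right) = -495 + \left(-2 - 9 \left(10 - -6\right)\right) \left(-833\right) = -495 + \left(-2 - 9 \left(10 + 6\right)\right) \left(-833\right) = -495 + \left(-2 - 144\right) \left(-833\right) = -495 - -121618 = -495 + 121618 = 121123$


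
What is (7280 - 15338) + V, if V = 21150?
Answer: 13092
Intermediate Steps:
(7280 - 15338) + V = (7280 - 15338) + 21150 = -8058 + 21150 = 13092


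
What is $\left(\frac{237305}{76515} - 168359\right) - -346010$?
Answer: $\frac{2718640714}{15303} \approx 1.7765 \cdot 10^{5}$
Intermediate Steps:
$\left(\frac{237305}{76515} - 168359\right) - -346010 = \left(237305 \cdot \frac{1}{76515} - 168359\right) + 346010 = \left(\frac{47461}{15303} - 168359\right) + 346010 = - \frac{2576350316}{15303} + 346010 = \frac{2718640714}{15303}$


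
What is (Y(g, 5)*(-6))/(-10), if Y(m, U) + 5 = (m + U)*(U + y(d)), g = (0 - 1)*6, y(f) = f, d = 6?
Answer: -48/5 ≈ -9.6000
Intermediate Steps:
g = -6 (g = -1*6 = -6)
Y(m, U) = -5 + (6 + U)*(U + m) (Y(m, U) = -5 + (m + U)*(U + 6) = -5 + (U + m)*(6 + U) = -5 + (6 + U)*(U + m))
(Y(g, 5)*(-6))/(-10) = ((-5 + 5**2 + 6*5 + 6*(-6) + 5*(-6))*(-6))/(-10) = ((-5 + 25 + 30 - 36 - 30)*(-6))*(-1/10) = -16*(-6)*(-1/10) = 96*(-1/10) = -48/5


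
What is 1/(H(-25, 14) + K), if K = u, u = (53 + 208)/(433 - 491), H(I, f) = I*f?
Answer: -2/709 ≈ -0.0028209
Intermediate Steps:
u = -9/2 (u = 261/(-58) = 261*(-1/58) = -9/2 ≈ -4.5000)
K = -9/2 ≈ -4.5000
1/(H(-25, 14) + K) = 1/(-25*14 - 9/2) = 1/(-350 - 9/2) = 1/(-709/2) = -2/709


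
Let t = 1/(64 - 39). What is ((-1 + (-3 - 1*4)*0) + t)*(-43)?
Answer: 1032/25 ≈ 41.280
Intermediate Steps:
t = 1/25 ≈ 0.040000
((-1 + (-3 - 1*4)*0) + t)*(-43) = ((-1 + (-3 - 1*4)*0) + 1/25)*(-43) = ((-1 + (-3 - 4)*0) + 1/25)*(-43) = ((-1 - 7*0) + 1/25)*(-43) = ((-1 + 0) + 1/25)*(-43) = (-1 + 1/25)*(-43) = -24/25*(-43) = 1032/25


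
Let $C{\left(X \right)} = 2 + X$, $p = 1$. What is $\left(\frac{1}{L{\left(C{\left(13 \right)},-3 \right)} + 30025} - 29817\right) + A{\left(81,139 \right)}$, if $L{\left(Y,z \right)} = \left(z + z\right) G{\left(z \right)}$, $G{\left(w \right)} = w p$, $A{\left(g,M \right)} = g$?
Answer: $- \frac{893358647}{30043} \approx -29736.0$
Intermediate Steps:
$G{\left(w \right)} = w$ ($G{\left(w \right)} = w 1 = w$)
$L{\left(Y,z \right)} = 2 z^{2}$ ($L{\left(Y,z \right)} = \left(z + z\right) z = 2 z z = 2 z^{2}$)
$\left(\frac{1}{L{\left(C{\left(13 \right)},-3 \right)} + 30025} - 29817\right) + A{\left(81,139 \right)} = \left(\frac{1}{2 \left(-3\right)^{2} + 30025} - 29817\right) + 81 = \left(\frac{1}{2 \cdot 9 + 30025} - 29817\right) + 81 = \left(\frac{1}{18 + 30025} - 29817\right) + 81 = \left(\frac{1}{30043} - 29817\right) + 81 = - \frac{895792130}{30043} + 81 = - \frac{893358647}{30043}$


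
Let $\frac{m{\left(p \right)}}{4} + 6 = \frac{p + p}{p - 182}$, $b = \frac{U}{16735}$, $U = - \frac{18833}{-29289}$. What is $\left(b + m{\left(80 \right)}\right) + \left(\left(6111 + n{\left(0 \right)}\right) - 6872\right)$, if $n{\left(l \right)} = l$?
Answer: $- \frac{6593353130614}{8332574055} \approx -791.27$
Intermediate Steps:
$U = \frac{18833}{29289}$ ($U = \left(-18833\right) \left(- \frac{1}{29289}\right) = \frac{18833}{29289} \approx 0.64301$)
$b = \frac{18833}{490151415}$ ($b = \frac{18833}{29289 \cdot 16735} = \frac{18833}{29289} \cdot \frac{1}{16735} = \frac{18833}{490151415} \approx 3.8423 \cdot 10^{-5}$)
$m{\left(p \right)} = -24 + \frac{8 p}{-182 + p}$ ($m{\left(p \right)} = -24 + 4 \frac{p + p}{p - 182} = -24 + 4 \frac{2 p}{-182 + p} = -24 + \frac{8 p}{-182 + p}$)
$\left(b + m{\left(80 \right)}\right) + \left(\left(6111 + n{\left(0 \right)}\right) - 6872\right) = \left(\frac{18833}{490151415} + \frac{16 \left(273 - 80\right)}{-182 + 80}\right) + \left(\left(6111 + 0\right) - 6872\right) = \left(\frac{18833}{490151415} + \frac{16 \left(273 - 80\right)}{-102}\right) + \left(6111 - 6872\right) = \left(\frac{18833}{490151415} + 16 \left(- \frac{1}{102}\right) 193\right) - 761 = \left(\frac{18833}{490151415} - \frac{1544}{51}\right) - 761 = - \frac{252264274759}{8332574055} - 761 = - \frac{6593353130614}{8332574055}$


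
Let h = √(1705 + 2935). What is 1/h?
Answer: √290/1160 ≈ 0.014681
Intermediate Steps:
h = 4*√290 (h = √4640 = 4*√290 ≈ 68.118)
1/h = 1/(4*√290) = √290/1160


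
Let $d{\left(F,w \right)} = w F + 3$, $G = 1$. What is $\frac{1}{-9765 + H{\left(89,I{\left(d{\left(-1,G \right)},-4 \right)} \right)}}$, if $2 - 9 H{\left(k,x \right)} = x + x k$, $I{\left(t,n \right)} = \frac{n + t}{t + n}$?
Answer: $- \frac{9}{87973} \approx -0.0001023$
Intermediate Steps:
$d{\left(F,w \right)} = 3 + F w$ ($d{\left(F,w \right)} = F w + 3 = 3 + F w$)
$I{\left(t,n \right)} = 1$ ($I{\left(t,n \right)} = \frac{n + t}{n + t} = 1$)
$H{\left(k,x \right)} = \frac{2}{9} - \frac{x}{9} - \frac{k x}{9}$ ($H{\left(k,x \right)} = \frac{2}{9} - \frac{x + x k}{9} = \frac{2}{9} - \frac{x + k x}{9} = \frac{2}{9} - \left(\frac{x}{9} + \frac{k x}{9}\right) = \frac{2}{9} - \frac{x}{9} - \frac{k x}{9}$)
$\frac{1}{-9765 + H{\left(89,I{\left(d{\left(-1,G \right)},-4 \right)} \right)}} = \frac{1}{-9765 - \left(- \frac{1}{9} + \frac{89}{9}\right)} = \frac{1}{-9765 - \frac{88}{9}} = \frac{1}{- \frac{87973}{9}} = - \frac{9}{87973}$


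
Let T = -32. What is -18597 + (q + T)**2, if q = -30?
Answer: -14753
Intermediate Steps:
-18597 + (q + T)**2 = -18597 + (-30 - 32)**2 = -18597 + (-62)**2 = -18597 + 3844 = -14753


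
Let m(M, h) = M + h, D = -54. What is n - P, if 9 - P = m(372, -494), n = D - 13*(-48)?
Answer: 439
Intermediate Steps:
n = 570 (n = -54 - 13*(-48) = -54 + 624 = 570)
P = 131 (P = 9 - (372 - 494) = 9 - 1*(-122) = 9 + 122 = 131)
n - P = 570 - 1*131 = 570 - 131 = 439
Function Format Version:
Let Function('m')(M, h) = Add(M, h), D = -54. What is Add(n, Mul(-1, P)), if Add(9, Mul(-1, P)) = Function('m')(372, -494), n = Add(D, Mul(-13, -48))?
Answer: 439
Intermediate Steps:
n = 570 (n = Add(-54, Mul(-13, -48)) = Add(-54, 624) = 570)
P = 131 (P = Add(9, Mul(-1, Add(372, -494))) = Add(9, Mul(-1, -122)) = Add(9, 122) = 131)
Add(n, Mul(-1, P)) = Add(570, Mul(-1, 131)) = Add(570, -131) = 439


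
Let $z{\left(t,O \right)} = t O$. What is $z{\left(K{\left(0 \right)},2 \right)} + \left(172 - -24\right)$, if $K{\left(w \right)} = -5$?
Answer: $186$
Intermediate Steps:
$z{\left(t,O \right)} = O t$
$z{\left(K{\left(0 \right)},2 \right)} + \left(172 - -24\right) = 2 \left(-5\right) + \left(172 - -24\right) = -10 + \left(172 + 24\right) = -10 + 196 = 186$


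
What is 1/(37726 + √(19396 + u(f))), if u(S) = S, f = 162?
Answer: 18863/711615759 - √19558/1423231518 ≈ 2.6409e-5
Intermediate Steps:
1/(37726 + √(19396 + u(f))) = 1/(37726 + √(19396 + 162)) = 1/(37726 + √19558)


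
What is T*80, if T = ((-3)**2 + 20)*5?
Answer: 11600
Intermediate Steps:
T = 145 (T = (9 + 20)*5 = 29*5 = 145)
T*80 = 145*80 = 11600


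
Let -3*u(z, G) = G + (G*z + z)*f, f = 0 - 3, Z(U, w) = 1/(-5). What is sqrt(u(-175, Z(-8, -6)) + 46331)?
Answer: sqrt(10392990)/15 ≈ 214.92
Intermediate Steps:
Z(U, w) = -1/5
f = -3
u(z, G) = z - G/3 + G*z (u(z, G) = -(G + (G*z + z)*(-3))/3 = -(G + (z + G*z)*(-3))/3 = -(G + (-3*z - 3*G*z))/3 = -(G - 3*z - 3*G*z)/3 = z - G/3 + G*z)
sqrt(u(-175, Z(-8, -6)) + 46331) = sqrt((-175 - 1/3*(-1/5) - 1/5*(-175)) + 46331) = sqrt((-175 + 1/15 + 35) + 46331) = sqrt(-2099/15 + 46331) = sqrt(692866/15) = sqrt(10392990)/15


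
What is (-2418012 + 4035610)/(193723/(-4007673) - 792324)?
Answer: -106275472614/52055339275 ≈ -2.0416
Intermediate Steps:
(-2418012 + 4035610)/(193723/(-4007673) - 792324) = 1617598/(193723*(-1/4007673) - 792324) = 1617598/(-193723/4007673 - 792324) = 1617598/(-3175375695775/4007673) = 1617598*(-4007673/3175375695775) = -106275472614/52055339275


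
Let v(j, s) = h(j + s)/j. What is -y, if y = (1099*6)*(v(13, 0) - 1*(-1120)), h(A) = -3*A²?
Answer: -7128114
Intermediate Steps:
v(j, s) = -3*(j + s)²/j (v(j, s) = (-3*(j + s)²)/j = -3*(j + s)²/j)
y = 7128114 (y = (1099*6)*(-3*(13 + 0)²/13 - 1*(-1120)) = 6594*(-3*1/13*13² + 1120) = 6594*(-3*1/13*169 + 1120) = 6594*(-39 + 1120) = 6594*1081 = 7128114)
-y = -1*7128114 = -7128114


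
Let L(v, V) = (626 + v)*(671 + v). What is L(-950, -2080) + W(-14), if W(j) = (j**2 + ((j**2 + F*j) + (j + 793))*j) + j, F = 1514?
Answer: 373672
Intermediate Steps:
W(j) = j + j**2 + j*(793 + j**2 + 1515*j) (W(j) = (j**2 + ((j**2 + 1514*j) + (j + 793))*j) + j = (j**2 + ((j**2 + 1514*j) + (793 + j))*j) + j = (j**2 + (793 + j**2 + 1515*j)*j) + j = (j**2 + j*(793 + j**2 + 1515*j)) + j = j + j**2 + j*(793 + j**2 + 1515*j))
L(-950, -2080) + W(-14) = (420046 + (-950)**2 + 1297*(-950)) - 14*(794 + (-14)**2 + 1516*(-14)) = (420046 + 902500 - 1232150) - 14*(794 + 196 - 21224) = 90396 - 14*(-20234) = 90396 + 283276 = 373672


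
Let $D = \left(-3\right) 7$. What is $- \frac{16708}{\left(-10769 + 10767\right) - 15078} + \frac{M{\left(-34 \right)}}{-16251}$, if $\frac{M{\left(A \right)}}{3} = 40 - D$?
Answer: $\frac{22396839}{20422090} \approx 1.0967$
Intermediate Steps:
$D = -21$
$M{\left(A \right)} = 183$ ($M{\left(A \right)} = 3 \left(40 - -21\right) = 3 \left(40 + 21\right) = 3 \cdot 61 = 183$)
$- \frac{16708}{\left(-10769 + 10767\right) - 15078} + \frac{M{\left(-34 \right)}}{-16251} = - \frac{16708}{\left(-10769 + 10767\right) - 15078} + \frac{183}{-16251} = - \frac{16708}{-2 - 15078} + 183 \left(- \frac{1}{16251}\right) = - \frac{16708}{-15080} - \frac{61}{5417} = \left(-16708\right) \left(- \frac{1}{15080}\right) - \frac{61}{5417} = \frac{4177}{3770} - \frac{61}{5417} = \frac{22396839}{20422090}$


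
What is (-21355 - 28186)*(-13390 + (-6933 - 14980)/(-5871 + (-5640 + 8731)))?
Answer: 1843038500267/2780 ≈ 6.6296e+8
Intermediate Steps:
(-21355 - 28186)*(-13390 + (-6933 - 14980)/(-5871 + (-5640 + 8731))) = -49541*(-13390 - 21913/(-5871 + 3091)) = -49541*(-13390 - 21913/(-2780)) = -49541*(-13390 - 21913*(-1/2780)) = -49541*(-13390 + 21913/2780) = -49541*(-37202287/2780) = 1843038500267/2780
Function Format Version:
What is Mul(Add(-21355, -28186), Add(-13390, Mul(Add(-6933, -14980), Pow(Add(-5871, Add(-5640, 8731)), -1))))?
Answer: Rational(1843038500267, 2780) ≈ 6.6296e+8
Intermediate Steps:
Mul(Add(-21355, -28186), Add(-13390, Mul(Add(-6933, -14980), Pow(Add(-5871, Add(-5640, 8731)), -1)))) = Mul(-49541, Add(-13390, Mul(-21913, Pow(Add(-5871, 3091), -1)))) = Mul(-49541, Add(-13390, Mul(-21913, Pow(-2780, -1)))) = Mul(-49541, Add(-13390, Mul(-21913, Rational(-1, 2780)))) = Mul(-49541, Add(-13390, Rational(21913, 2780))) = Mul(-49541, Rational(-37202287, 2780)) = Rational(1843038500267, 2780)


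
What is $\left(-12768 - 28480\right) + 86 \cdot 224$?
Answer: $-21984$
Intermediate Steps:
$\left(-12768 - 28480\right) + 86 \cdot 224 = -41248 + 19264 = -21984$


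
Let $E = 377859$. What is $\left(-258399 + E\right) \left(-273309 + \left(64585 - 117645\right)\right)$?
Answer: $-38988040740$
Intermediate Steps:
$\left(-258399 + E\right) \left(-273309 + \left(64585 - 117645\right)\right) = \left(-258399 + 377859\right) \left(-273309 + \left(64585 - 117645\right)\right) = 119460 \left(-273309 + \left(64585 - 117645\right)\right) = 119460 \left(-273309 - 53060\right) = 119460 \left(-326369\right) = -38988040740$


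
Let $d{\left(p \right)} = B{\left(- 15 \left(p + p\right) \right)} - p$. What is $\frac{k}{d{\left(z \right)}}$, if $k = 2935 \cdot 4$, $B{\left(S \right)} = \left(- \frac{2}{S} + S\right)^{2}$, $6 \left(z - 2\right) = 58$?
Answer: $\frac{269653125}{2813312032} \approx 0.095849$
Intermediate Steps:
$z = \frac{35}{3}$ ($z = 2 + \frac{1}{6} \cdot 58 = 2 + \frac{29}{3} = \frac{35}{3} \approx 11.667$)
$B{\left(S \right)} = \left(S - \frac{2}{S}\right)^{2}$
$d{\left(p \right)} = - p + \frac{\left(-2 + 900 p^{2}\right)^{2}}{900 p^{2}}$ ($d{\left(p \right)} = \frac{\left(-2 + \left(- 15 \left(p + p\right)\right)^{2}\right)^{2}}{225 \left(p + p\right)^{2}} - p = \frac{\left(-2 + \left(- 15 \cdot 2 p\right)^{2}\right)^{2}}{900 p^{2}} - p = \frac{\left(-2 + \left(- 30 p\right)^{2}\right)^{2}}{900 p^{2}} - p = \frac{1}{900 p^{2}} \left(-2 + 900 p^{2}\right)^{2} - p = \frac{\left(-2 + 900 p^{2}\right)^{2}}{900 p^{2}} - p = - p + \frac{\left(-2 + 900 p^{2}\right)^{2}}{900 p^{2}}$)
$k = 11740$
$\frac{k}{d{\left(z \right)}} = \frac{11740}{\left(-1\right) \frac{35}{3} + \frac{\left(-1 + 450 \left(\frac{35}{3}\right)^{2}\right)^{2}}{225 \cdot \frac{1225}{9}}} = \frac{11740}{- \frac{35}{3} + \frac{1}{225} \cdot \frac{9}{1225} \left(-1 + 450 \cdot \frac{1225}{9}\right)^{2}} = \frac{11740}{- \frac{35}{3} + \frac{1}{225} \cdot \frac{9}{1225} \left(-1 + 61250\right)^{2}} = \frac{11740}{- \frac{35}{3} + \frac{1}{225} \cdot \frac{9}{1225} \cdot 61249^{2}} = \frac{11740}{- \frac{35}{3} + \frac{1}{225} \cdot \frac{9}{1225} \cdot 3751440001} = \frac{11740}{- \frac{35}{3} + \frac{3751440001}{30625}} = \frac{11740}{\frac{11253248128}{91875}} = 11740 \cdot \frac{91875}{11253248128} = \frac{269653125}{2813312032}$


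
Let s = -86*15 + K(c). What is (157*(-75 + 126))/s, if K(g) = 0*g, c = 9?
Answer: -2669/430 ≈ -6.2070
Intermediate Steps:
K(g) = 0
s = -1290 (s = -86*15 + 0 = -1290 + 0 = -1290)
(157*(-75 + 126))/s = (157*(-75 + 126))/(-1290) = (157*51)*(-1/1290) = 8007*(-1/1290) = -2669/430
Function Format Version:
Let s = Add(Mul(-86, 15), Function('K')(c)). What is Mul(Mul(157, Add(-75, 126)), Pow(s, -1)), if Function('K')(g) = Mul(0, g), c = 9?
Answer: Rational(-2669, 430) ≈ -6.2070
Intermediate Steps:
Function('K')(g) = 0
s = -1290 (s = Add(Mul(-86, 15), 0) = Add(-1290, 0) = -1290)
Mul(Mul(157, Add(-75, 126)), Pow(s, -1)) = Mul(Mul(157, Add(-75, 126)), Pow(-1290, -1)) = Mul(Mul(157, 51), Rational(-1, 1290)) = Mul(8007, Rational(-1, 1290)) = Rational(-2669, 430)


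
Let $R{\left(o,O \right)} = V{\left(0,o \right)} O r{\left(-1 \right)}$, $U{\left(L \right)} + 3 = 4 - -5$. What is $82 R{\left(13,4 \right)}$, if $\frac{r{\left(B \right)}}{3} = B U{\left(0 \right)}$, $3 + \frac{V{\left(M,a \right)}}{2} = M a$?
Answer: $35424$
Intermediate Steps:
$U{\left(L \right)} = 6$ ($U{\left(L \right)} = -3 + \left(4 - -5\right) = -3 + \left(4 + 5\right) = -3 + 9 = 6$)
$V{\left(M,a \right)} = -6 + 2 M a$
$r{\left(B \right)} = 18 B$ ($r{\left(B \right)} = 3 B 6 = 3 \cdot 6 B = 18 B$)
$R{\left(o,O \right)} = 108 O$ ($R{\left(o,O \right)} = \left(-6 + 2 \cdot 0 o\right) O 18 \left(-1\right) = \left(-6 + 0\right) O \left(-18\right) = - 6 O \left(-18\right) = 108 O$)
$82 R{\left(13,4 \right)} = 82 \cdot 108 \cdot 4 = 82 \cdot 432 = 35424$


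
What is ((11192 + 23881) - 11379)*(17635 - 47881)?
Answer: -716648724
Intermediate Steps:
((11192 + 23881) - 11379)*(17635 - 47881) = (35073 - 11379)*(-30246) = 23694*(-30246) = -716648724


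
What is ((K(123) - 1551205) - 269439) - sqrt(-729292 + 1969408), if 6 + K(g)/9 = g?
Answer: -1819591 - 2*sqrt(310029) ≈ -1.8207e+6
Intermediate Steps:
K(g) = -54 + 9*g
((K(123) - 1551205) - 269439) - sqrt(-729292 + 1969408) = (((-54 + 9*123) - 1551205) - 269439) - sqrt(-729292 + 1969408) = (((-54 + 1107) - 1551205) - 269439) - sqrt(1240116) = ((1053 - 1551205) - 269439) - 2*sqrt(310029) = (-1550152 - 269439) - 2*sqrt(310029) = -1819591 - 2*sqrt(310029)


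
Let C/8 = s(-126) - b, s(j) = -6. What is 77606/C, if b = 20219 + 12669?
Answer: -38803/131576 ≈ -0.29491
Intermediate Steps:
b = 32888
C = -263152 (C = 8*(-6 - 1*32888) = 8*(-6 - 32888) = 8*(-32894) = -263152)
77606/C = 77606/(-263152) = 77606*(-1/263152) = -38803/131576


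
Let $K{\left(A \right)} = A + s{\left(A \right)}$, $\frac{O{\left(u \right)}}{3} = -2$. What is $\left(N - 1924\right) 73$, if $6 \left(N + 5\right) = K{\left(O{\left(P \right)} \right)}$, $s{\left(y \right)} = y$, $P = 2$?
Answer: $-140963$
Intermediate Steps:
$O{\left(u \right)} = -6$ ($O{\left(u \right)} = 3 \left(-2\right) = -6$)
$K{\left(A \right)} = 2 A$ ($K{\left(A \right)} = A + A = 2 A$)
$N = -7$ ($N = -5 + \frac{2 \left(-6\right)}{6} = -5 + \frac{1}{6} \left(-12\right) = -5 - 2 = -7$)
$\left(N - 1924\right) 73 = \left(-7 - 1924\right) 73 = \left(-1931\right) 73 = -140963$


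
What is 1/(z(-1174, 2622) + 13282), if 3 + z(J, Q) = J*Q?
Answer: -1/3064949 ≈ -3.2627e-7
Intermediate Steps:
z(J, Q) = -3 + J*Q
1/(z(-1174, 2622) + 13282) = 1/((-3 - 1174*2622) + 13282) = 1/((-3 - 3078228) + 13282) = 1/(-3078231 + 13282) = 1/(-3064949) = -1/3064949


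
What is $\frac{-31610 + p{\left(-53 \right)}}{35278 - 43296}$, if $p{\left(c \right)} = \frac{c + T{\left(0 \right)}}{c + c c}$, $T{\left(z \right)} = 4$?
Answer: $\frac{87117209}{22097608} \approx 3.9424$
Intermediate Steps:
$p{\left(c \right)} = \frac{4 + c}{c + c^{2}}$ ($p{\left(c \right)} = \frac{c + 4}{c + c c} = \frac{4 + c}{c + c^{2}}$)
$\frac{-31610 + p{\left(-53 \right)}}{35278 - 43296} = \frac{-31610 + \frac{4 - 53}{\left(-53\right) \left(1 - 53\right)}}{35278 - 43296} = \frac{-31610 - \frac{1}{53} \frac{1}{-52} \left(-49\right)}{-8018} = \left(-31610 - \left(- \frac{1}{2756}\right) \left(-49\right)\right) \left(- \frac{1}{8018}\right) = \left(-31610 - \frac{49}{2756}\right) \left(- \frac{1}{8018}\right) = \left(- \frac{87117209}{2756}\right) \left(- \frac{1}{8018}\right) = \frac{87117209}{22097608}$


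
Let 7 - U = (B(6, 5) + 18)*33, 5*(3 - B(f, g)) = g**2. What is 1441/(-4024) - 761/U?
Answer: 2311503/2096504 ≈ 1.1026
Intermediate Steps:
B(f, g) = 3 - g**2/5
U = -521 (U = 7 - ((3 - 1/5*5**2) + 18)*33 = 7 - ((3 - 1/5*25) + 18)*33 = 7 - ((3 - 5) + 18)*33 = 7 - (-2 + 18)*33 = 7 - 16*33 = 7 - 1*528 = 7 - 528 = -521)
1441/(-4024) - 761/U = 1441/(-4024) - 761/(-521) = 1441*(-1/4024) - 761*(-1/521) = -1441/4024 + 761/521 = 2311503/2096504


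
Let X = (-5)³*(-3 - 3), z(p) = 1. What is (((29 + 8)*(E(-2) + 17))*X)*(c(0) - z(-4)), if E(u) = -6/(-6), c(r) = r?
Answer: -499500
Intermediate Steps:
X = 750 (X = -125*(-6) = 750)
E(u) = 1 (E(u) = -6*(-⅙) = 1)
(((29 + 8)*(E(-2) + 17))*X)*(c(0) - z(-4)) = (((29 + 8)*(1 + 17))*750)*(0 - 1*1) = ((37*18)*750)*(0 - 1) = (666*750)*(-1) = 499500*(-1) = -499500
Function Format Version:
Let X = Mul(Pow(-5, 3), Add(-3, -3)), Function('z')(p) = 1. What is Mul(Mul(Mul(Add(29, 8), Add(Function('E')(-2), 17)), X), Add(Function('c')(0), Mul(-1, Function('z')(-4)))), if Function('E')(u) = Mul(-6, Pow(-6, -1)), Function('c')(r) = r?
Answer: -499500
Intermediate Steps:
X = 750 (X = Mul(-125, -6) = 750)
Function('E')(u) = 1 (Function('E')(u) = Mul(-6, Rational(-1, 6)) = 1)
Mul(Mul(Mul(Add(29, 8), Add(Function('E')(-2), 17)), X), Add(Function('c')(0), Mul(-1, Function('z')(-4)))) = Mul(Mul(Mul(Add(29, 8), Add(1, 17)), 750), Add(0, Mul(-1, 1))) = Mul(Mul(Mul(37, 18), 750), Add(0, -1)) = Mul(Mul(666, 750), -1) = Mul(499500, -1) = -499500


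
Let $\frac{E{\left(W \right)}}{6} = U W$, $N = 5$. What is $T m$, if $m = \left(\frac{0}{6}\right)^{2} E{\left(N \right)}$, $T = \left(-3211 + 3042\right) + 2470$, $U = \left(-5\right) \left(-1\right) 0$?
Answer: $0$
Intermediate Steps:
$U = 0$ ($U = 5 \cdot 0 = 0$)
$E{\left(W \right)} = 0$ ($E{\left(W \right)} = 6 \cdot 0 W = 6 \cdot 0 = 0$)
$T = 2301$ ($T = -169 + 2470 = 2301$)
$m = 0$ ($m = \left(\frac{0}{6}\right)^{2} \cdot 0 = \left(0 \cdot \frac{1}{6}\right)^{2} \cdot 0 = 0^{2} \cdot 0 = 0 \cdot 0 = 0$)
$T m = 2301 \cdot 0 = 0$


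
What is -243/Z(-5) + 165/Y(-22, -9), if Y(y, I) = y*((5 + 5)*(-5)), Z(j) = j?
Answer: 195/4 ≈ 48.750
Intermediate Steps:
Y(y, I) = -50*y (Y(y, I) = y*(10*(-5)) = y*(-50) = -50*y)
-243/Z(-5) + 165/Y(-22, -9) = -243/(-5) + 165/((-50*(-22))) = -243*(-1/5) + 165/1100 = 243/5 + 165*(1/1100) = 243/5 + 3/20 = 195/4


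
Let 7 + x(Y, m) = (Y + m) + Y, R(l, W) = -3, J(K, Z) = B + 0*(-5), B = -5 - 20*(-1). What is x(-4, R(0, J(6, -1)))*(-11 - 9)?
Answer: 360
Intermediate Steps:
B = 15 (B = -5 - 4*(-5) = -5 + 20 = 15)
J(K, Z) = 15 (J(K, Z) = 15 + 0*(-5) = 15 + 0 = 15)
x(Y, m) = -7 + m + 2*Y (x(Y, m) = -7 + ((Y + m) + Y) = -7 + (m + 2*Y) = -7 + m + 2*Y)
x(-4, R(0, J(6, -1)))*(-11 - 9) = (-7 - 3 + 2*(-4))*(-11 - 9) = (-7 - 3 - 8)*(-20) = -18*(-20) = 360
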